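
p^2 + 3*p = p*(p + 3)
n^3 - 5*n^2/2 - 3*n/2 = n*(n - 3)*(n + 1/2)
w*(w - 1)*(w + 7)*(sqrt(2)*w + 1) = sqrt(2)*w^4 + w^3 + 6*sqrt(2)*w^3 - 7*sqrt(2)*w^2 + 6*w^2 - 7*w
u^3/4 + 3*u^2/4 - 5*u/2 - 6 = (u/4 + 1/2)*(u - 3)*(u + 4)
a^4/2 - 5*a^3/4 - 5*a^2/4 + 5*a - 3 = (a/2 + 1)*(a - 2)*(a - 3/2)*(a - 1)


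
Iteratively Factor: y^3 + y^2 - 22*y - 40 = (y - 5)*(y^2 + 6*y + 8) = (y - 5)*(y + 4)*(y + 2)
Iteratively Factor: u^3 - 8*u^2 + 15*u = (u - 3)*(u^2 - 5*u) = u*(u - 3)*(u - 5)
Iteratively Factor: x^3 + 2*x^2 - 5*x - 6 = (x + 1)*(x^2 + x - 6) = (x - 2)*(x + 1)*(x + 3)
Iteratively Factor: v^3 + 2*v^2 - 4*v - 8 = (v - 2)*(v^2 + 4*v + 4) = (v - 2)*(v + 2)*(v + 2)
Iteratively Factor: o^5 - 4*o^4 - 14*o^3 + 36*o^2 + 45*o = (o)*(o^4 - 4*o^3 - 14*o^2 + 36*o + 45) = o*(o - 5)*(o^3 + o^2 - 9*o - 9) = o*(o - 5)*(o + 3)*(o^2 - 2*o - 3) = o*(o - 5)*(o + 1)*(o + 3)*(o - 3)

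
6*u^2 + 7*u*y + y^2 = (u + y)*(6*u + y)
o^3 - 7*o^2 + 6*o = o*(o - 6)*(o - 1)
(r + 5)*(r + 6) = r^2 + 11*r + 30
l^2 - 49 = (l - 7)*(l + 7)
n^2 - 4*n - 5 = (n - 5)*(n + 1)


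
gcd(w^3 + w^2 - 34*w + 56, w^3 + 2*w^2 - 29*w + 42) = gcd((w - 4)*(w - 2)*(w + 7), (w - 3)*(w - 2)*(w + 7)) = w^2 + 5*w - 14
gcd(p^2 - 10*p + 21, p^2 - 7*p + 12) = p - 3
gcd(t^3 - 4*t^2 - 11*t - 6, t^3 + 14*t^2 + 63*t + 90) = 1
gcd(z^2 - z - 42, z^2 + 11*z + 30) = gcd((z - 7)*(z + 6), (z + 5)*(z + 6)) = z + 6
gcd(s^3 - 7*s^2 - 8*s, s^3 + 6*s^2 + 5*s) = s^2 + s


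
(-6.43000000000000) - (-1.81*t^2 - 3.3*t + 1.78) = 1.81*t^2 + 3.3*t - 8.21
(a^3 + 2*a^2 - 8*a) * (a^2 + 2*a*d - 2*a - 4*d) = a^5 + 2*a^4*d - 12*a^3 - 24*a^2*d + 16*a^2 + 32*a*d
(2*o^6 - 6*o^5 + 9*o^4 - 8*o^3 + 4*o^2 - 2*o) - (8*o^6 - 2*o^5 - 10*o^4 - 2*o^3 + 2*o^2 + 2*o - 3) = -6*o^6 - 4*o^5 + 19*o^4 - 6*o^3 + 2*o^2 - 4*o + 3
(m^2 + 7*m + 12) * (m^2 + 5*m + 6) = m^4 + 12*m^3 + 53*m^2 + 102*m + 72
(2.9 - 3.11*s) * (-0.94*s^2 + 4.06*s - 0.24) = 2.9234*s^3 - 15.3526*s^2 + 12.5204*s - 0.696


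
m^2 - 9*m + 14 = (m - 7)*(m - 2)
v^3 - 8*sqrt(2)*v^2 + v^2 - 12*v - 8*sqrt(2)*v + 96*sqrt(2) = (v - 3)*(v + 4)*(v - 8*sqrt(2))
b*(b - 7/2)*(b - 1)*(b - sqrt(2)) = b^4 - 9*b^3/2 - sqrt(2)*b^3 + 7*b^2/2 + 9*sqrt(2)*b^2/2 - 7*sqrt(2)*b/2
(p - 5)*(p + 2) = p^2 - 3*p - 10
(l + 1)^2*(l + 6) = l^3 + 8*l^2 + 13*l + 6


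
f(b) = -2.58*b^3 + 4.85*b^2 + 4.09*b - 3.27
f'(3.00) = -36.47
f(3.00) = -17.01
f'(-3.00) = -94.67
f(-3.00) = 97.77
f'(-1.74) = -36.22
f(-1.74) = 17.89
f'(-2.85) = -86.42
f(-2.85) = 84.19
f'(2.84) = -30.79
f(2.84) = -11.63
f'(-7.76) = -537.27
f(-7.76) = 1462.65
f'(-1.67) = -33.70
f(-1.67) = 15.44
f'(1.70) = -1.79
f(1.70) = 5.02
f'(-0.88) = -10.44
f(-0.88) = -1.36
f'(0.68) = 7.11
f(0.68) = 0.94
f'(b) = -7.74*b^2 + 9.7*b + 4.09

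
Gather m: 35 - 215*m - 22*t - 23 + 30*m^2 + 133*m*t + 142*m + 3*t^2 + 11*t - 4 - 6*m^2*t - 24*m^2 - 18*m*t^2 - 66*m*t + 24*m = m^2*(6 - 6*t) + m*(-18*t^2 + 67*t - 49) + 3*t^2 - 11*t + 8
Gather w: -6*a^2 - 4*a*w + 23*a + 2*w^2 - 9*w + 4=-6*a^2 + 23*a + 2*w^2 + w*(-4*a - 9) + 4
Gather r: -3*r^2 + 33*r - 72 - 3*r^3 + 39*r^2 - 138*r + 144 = -3*r^3 + 36*r^2 - 105*r + 72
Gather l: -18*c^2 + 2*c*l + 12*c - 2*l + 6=-18*c^2 + 12*c + l*(2*c - 2) + 6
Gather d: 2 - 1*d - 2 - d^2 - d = -d^2 - 2*d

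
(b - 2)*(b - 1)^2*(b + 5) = b^4 + b^3 - 15*b^2 + 23*b - 10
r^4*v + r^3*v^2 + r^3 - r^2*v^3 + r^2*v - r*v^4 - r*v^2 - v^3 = (r - v)*(r + v)^2*(r*v + 1)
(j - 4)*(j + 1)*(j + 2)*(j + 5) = j^4 + 4*j^3 - 15*j^2 - 58*j - 40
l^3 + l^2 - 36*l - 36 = (l - 6)*(l + 1)*(l + 6)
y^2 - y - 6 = (y - 3)*(y + 2)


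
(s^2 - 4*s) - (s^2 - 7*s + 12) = 3*s - 12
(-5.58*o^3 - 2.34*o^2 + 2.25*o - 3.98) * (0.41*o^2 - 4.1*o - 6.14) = -2.2878*o^5 + 21.9186*o^4 + 44.7777*o^3 + 3.5108*o^2 + 2.503*o + 24.4372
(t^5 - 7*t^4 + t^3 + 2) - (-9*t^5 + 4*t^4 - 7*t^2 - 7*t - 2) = 10*t^5 - 11*t^4 + t^3 + 7*t^2 + 7*t + 4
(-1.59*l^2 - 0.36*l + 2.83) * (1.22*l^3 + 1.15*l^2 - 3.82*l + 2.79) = -1.9398*l^5 - 2.2677*l^4 + 9.1124*l^3 + 0.193599999999999*l^2 - 11.815*l + 7.8957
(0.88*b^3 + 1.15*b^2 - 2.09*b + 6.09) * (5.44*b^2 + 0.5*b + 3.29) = 4.7872*b^5 + 6.696*b^4 - 7.8994*b^3 + 35.8681*b^2 - 3.8311*b + 20.0361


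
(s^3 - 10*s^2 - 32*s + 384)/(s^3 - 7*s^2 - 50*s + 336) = (s^2 - 2*s - 48)/(s^2 + s - 42)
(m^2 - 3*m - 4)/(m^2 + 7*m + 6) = (m - 4)/(m + 6)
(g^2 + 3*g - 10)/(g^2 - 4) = (g + 5)/(g + 2)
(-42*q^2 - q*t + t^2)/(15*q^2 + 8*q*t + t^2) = (-42*q^2 - q*t + t^2)/(15*q^2 + 8*q*t + t^2)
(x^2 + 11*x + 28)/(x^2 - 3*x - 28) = (x + 7)/(x - 7)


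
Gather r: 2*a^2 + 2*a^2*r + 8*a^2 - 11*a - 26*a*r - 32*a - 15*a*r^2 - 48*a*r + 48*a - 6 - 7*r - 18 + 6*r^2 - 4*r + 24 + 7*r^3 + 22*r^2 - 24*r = 10*a^2 + 5*a + 7*r^3 + r^2*(28 - 15*a) + r*(2*a^2 - 74*a - 35)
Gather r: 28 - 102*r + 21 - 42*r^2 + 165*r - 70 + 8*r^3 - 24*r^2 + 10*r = 8*r^3 - 66*r^2 + 73*r - 21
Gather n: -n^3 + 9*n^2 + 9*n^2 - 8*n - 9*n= -n^3 + 18*n^2 - 17*n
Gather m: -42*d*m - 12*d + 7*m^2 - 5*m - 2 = -12*d + 7*m^2 + m*(-42*d - 5) - 2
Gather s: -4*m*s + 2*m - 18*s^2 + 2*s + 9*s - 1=2*m - 18*s^2 + s*(11 - 4*m) - 1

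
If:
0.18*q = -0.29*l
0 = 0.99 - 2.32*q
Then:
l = -0.26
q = 0.43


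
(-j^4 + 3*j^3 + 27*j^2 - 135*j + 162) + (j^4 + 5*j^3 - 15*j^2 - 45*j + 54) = 8*j^3 + 12*j^2 - 180*j + 216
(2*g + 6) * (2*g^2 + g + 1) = 4*g^3 + 14*g^2 + 8*g + 6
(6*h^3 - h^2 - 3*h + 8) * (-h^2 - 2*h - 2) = -6*h^5 - 11*h^4 - 7*h^3 - 10*h - 16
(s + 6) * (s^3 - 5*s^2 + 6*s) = s^4 + s^3 - 24*s^2 + 36*s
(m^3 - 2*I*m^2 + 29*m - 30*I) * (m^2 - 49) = m^5 - 2*I*m^4 - 20*m^3 + 68*I*m^2 - 1421*m + 1470*I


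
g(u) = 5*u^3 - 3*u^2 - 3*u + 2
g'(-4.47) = 323.53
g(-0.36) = 2.46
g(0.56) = 0.26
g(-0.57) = 1.81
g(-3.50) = -238.62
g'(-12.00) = 2229.00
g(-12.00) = -9034.00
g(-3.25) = -191.58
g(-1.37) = -12.38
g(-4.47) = -491.11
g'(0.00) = -3.00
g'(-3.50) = 201.75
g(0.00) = 2.00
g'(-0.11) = -2.16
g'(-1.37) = 33.37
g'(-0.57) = 5.29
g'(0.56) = -1.66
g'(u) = 15*u^2 - 6*u - 3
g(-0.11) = 2.29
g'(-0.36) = 1.10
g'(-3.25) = 174.94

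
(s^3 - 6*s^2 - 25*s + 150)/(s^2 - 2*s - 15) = (s^2 - s - 30)/(s + 3)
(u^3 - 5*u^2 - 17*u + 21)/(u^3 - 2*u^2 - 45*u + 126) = (u^3 - 5*u^2 - 17*u + 21)/(u^3 - 2*u^2 - 45*u + 126)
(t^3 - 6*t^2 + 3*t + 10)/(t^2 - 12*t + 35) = (t^2 - t - 2)/(t - 7)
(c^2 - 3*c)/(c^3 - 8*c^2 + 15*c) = 1/(c - 5)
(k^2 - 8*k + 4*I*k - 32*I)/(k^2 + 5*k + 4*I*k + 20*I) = (k - 8)/(k + 5)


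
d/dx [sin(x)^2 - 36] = sin(2*x)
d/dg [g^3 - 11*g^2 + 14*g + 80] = 3*g^2 - 22*g + 14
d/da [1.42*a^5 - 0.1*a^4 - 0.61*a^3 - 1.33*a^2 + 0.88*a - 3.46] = 7.1*a^4 - 0.4*a^3 - 1.83*a^2 - 2.66*a + 0.88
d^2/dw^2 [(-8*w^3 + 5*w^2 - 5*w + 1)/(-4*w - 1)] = 2*(128*w^3 + 96*w^2 + 24*w - 41)/(64*w^3 + 48*w^2 + 12*w + 1)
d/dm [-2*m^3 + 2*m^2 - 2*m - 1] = -6*m^2 + 4*m - 2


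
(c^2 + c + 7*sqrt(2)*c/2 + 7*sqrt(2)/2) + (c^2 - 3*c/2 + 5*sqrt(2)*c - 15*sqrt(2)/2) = 2*c^2 - c/2 + 17*sqrt(2)*c/2 - 4*sqrt(2)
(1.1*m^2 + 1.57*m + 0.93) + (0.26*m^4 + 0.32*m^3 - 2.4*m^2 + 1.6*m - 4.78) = 0.26*m^4 + 0.32*m^3 - 1.3*m^2 + 3.17*m - 3.85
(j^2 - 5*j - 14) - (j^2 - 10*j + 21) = 5*j - 35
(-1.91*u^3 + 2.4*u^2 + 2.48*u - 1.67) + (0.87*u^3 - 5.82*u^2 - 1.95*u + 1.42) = -1.04*u^3 - 3.42*u^2 + 0.53*u - 0.25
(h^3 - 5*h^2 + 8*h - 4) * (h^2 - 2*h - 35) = h^5 - 7*h^4 - 17*h^3 + 155*h^2 - 272*h + 140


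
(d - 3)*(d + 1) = d^2 - 2*d - 3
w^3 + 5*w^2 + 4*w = w*(w + 1)*(w + 4)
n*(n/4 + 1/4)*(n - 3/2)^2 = n^4/4 - n^3/2 - 3*n^2/16 + 9*n/16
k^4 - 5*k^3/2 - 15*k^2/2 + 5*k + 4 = (k - 4)*(k - 1)*(k + 1/2)*(k + 2)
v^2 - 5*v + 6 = (v - 3)*(v - 2)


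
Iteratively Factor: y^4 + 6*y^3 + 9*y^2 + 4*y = (y)*(y^3 + 6*y^2 + 9*y + 4) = y*(y + 4)*(y^2 + 2*y + 1) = y*(y + 1)*(y + 4)*(y + 1)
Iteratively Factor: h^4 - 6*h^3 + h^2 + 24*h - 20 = (h - 2)*(h^3 - 4*h^2 - 7*h + 10) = (h - 2)*(h - 1)*(h^2 - 3*h - 10) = (h - 5)*(h - 2)*(h - 1)*(h + 2)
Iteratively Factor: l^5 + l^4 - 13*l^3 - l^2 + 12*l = (l - 1)*(l^4 + 2*l^3 - 11*l^2 - 12*l) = (l - 1)*(l + 4)*(l^3 - 2*l^2 - 3*l) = l*(l - 1)*(l + 4)*(l^2 - 2*l - 3) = l*(l - 3)*(l - 1)*(l + 4)*(l + 1)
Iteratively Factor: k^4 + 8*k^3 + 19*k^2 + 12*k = (k)*(k^3 + 8*k^2 + 19*k + 12) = k*(k + 1)*(k^2 + 7*k + 12) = k*(k + 1)*(k + 4)*(k + 3)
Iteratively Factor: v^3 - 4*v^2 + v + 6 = (v - 2)*(v^2 - 2*v - 3) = (v - 2)*(v + 1)*(v - 3)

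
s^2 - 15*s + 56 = (s - 8)*(s - 7)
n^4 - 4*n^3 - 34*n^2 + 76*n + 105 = (n - 7)*(n - 3)*(n + 1)*(n + 5)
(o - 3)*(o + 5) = o^2 + 2*o - 15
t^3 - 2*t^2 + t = t*(t - 1)^2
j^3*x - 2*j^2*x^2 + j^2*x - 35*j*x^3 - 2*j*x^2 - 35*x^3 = (j - 7*x)*(j + 5*x)*(j*x + x)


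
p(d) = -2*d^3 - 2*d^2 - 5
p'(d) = -6*d^2 - 4*d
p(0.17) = -5.07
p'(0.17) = -0.85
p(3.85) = -148.78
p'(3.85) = -104.34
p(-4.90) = 182.28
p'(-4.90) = -124.46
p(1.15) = -10.69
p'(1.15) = -12.54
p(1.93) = -26.83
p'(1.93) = -30.07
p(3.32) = -100.23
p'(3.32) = -79.41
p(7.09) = -818.34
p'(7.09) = -329.97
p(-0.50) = -5.25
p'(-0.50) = 0.50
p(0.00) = -5.00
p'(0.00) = 0.00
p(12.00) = -3749.00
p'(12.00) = -912.00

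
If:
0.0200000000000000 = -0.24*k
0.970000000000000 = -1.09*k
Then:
No Solution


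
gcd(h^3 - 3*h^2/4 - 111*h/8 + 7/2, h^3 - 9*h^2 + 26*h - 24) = h - 4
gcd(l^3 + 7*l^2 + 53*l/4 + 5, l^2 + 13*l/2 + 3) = l + 1/2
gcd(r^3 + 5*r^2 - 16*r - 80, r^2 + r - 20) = r^2 + r - 20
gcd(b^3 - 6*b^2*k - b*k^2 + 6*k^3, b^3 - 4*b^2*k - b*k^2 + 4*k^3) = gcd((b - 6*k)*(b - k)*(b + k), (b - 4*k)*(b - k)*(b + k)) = b^2 - k^2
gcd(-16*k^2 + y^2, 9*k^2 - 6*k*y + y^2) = 1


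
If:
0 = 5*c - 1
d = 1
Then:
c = 1/5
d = 1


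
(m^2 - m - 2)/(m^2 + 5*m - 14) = (m + 1)/(m + 7)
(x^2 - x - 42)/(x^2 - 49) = (x + 6)/(x + 7)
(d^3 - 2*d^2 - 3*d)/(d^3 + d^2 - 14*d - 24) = d*(d^2 - 2*d - 3)/(d^3 + d^2 - 14*d - 24)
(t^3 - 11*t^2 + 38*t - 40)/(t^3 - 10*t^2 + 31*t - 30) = (t - 4)/(t - 3)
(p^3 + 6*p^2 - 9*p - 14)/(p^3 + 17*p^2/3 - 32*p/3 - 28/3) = 3*(p + 1)/(3*p + 2)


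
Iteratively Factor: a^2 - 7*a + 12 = (a - 4)*(a - 3)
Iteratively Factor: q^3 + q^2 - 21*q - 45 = (q + 3)*(q^2 - 2*q - 15) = (q - 5)*(q + 3)*(q + 3)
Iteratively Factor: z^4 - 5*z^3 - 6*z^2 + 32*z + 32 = (z - 4)*(z^3 - z^2 - 10*z - 8) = (z - 4)^2*(z^2 + 3*z + 2) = (z - 4)^2*(z + 1)*(z + 2)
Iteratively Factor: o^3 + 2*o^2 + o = (o)*(o^2 + 2*o + 1) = o*(o + 1)*(o + 1)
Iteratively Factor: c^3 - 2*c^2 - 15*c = (c)*(c^2 - 2*c - 15) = c*(c - 5)*(c + 3)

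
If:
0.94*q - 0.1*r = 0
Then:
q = 0.106382978723404*r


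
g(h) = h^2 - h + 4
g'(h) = 2*h - 1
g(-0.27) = 4.34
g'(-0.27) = -1.54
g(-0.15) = 4.17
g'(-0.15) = -1.30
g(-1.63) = 8.29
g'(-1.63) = -4.26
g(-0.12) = 4.13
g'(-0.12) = -1.24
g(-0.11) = 4.12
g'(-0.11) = -1.22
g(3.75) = 14.31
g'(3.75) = 6.50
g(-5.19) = 36.13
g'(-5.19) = -11.38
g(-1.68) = 8.50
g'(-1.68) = -4.36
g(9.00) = 76.00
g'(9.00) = 17.00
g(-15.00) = 244.00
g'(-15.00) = -31.00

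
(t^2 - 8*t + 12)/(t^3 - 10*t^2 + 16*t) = (t - 6)/(t*(t - 8))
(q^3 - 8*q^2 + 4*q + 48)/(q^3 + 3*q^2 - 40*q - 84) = (q - 4)/(q + 7)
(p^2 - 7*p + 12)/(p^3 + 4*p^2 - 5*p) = (p^2 - 7*p + 12)/(p*(p^2 + 4*p - 5))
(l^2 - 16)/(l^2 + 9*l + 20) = (l - 4)/(l + 5)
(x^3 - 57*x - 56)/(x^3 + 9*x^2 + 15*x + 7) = (x - 8)/(x + 1)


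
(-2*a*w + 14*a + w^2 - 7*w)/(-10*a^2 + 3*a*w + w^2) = (w - 7)/(5*a + w)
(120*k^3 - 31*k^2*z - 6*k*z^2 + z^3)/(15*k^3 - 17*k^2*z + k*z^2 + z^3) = (-8*k + z)/(-k + z)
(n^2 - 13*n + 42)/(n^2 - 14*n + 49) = (n - 6)/(n - 7)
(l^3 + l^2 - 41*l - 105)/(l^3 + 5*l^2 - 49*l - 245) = (l + 3)/(l + 7)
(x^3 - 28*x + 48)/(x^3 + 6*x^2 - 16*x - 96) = (x - 2)/(x + 4)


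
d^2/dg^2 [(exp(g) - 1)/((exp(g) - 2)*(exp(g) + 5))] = (exp(4*g) - 7*exp(3*g) + 51*exp(2*g) - 19*exp(g) + 70)*exp(g)/(exp(6*g) + 9*exp(5*g) - 3*exp(4*g) - 153*exp(3*g) + 30*exp(2*g) + 900*exp(g) - 1000)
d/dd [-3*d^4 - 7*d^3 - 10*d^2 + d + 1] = -12*d^3 - 21*d^2 - 20*d + 1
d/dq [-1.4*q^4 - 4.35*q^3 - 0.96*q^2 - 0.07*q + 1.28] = -5.6*q^3 - 13.05*q^2 - 1.92*q - 0.07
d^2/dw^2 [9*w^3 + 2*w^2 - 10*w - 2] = 54*w + 4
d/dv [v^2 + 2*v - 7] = 2*v + 2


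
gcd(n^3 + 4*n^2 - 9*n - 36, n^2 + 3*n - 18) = n - 3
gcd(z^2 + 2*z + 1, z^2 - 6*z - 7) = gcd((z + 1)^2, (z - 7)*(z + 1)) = z + 1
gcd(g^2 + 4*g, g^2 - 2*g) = g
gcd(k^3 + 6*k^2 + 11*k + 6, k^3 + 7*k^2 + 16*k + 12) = k^2 + 5*k + 6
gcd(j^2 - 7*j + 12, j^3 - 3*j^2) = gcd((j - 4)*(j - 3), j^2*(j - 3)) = j - 3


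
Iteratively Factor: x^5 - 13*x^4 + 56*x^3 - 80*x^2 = (x - 4)*(x^4 - 9*x^3 + 20*x^2) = (x - 4)^2*(x^3 - 5*x^2) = (x - 5)*(x - 4)^2*(x^2) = x*(x - 5)*(x - 4)^2*(x)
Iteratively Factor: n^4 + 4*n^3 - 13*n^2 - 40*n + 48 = (n - 3)*(n^3 + 7*n^2 + 8*n - 16) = (n - 3)*(n + 4)*(n^2 + 3*n - 4) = (n - 3)*(n - 1)*(n + 4)*(n + 4)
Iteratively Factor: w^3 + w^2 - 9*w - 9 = (w + 1)*(w^2 - 9) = (w + 1)*(w + 3)*(w - 3)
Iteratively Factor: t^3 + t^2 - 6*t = (t)*(t^2 + t - 6) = t*(t + 3)*(t - 2)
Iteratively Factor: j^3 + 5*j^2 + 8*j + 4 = (j + 2)*(j^2 + 3*j + 2) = (j + 1)*(j + 2)*(j + 2)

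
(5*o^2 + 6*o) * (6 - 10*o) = -50*o^3 - 30*o^2 + 36*o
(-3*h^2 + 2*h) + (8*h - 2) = -3*h^2 + 10*h - 2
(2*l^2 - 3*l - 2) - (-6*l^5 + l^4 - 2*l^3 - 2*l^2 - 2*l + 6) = 6*l^5 - l^4 + 2*l^3 + 4*l^2 - l - 8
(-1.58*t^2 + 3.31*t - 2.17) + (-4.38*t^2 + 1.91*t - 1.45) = -5.96*t^2 + 5.22*t - 3.62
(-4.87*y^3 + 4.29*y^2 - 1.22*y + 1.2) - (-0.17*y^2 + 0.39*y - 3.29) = -4.87*y^3 + 4.46*y^2 - 1.61*y + 4.49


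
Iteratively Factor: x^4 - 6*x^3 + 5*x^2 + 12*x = (x + 1)*(x^3 - 7*x^2 + 12*x) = x*(x + 1)*(x^2 - 7*x + 12) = x*(x - 4)*(x + 1)*(x - 3)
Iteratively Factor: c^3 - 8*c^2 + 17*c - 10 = (c - 2)*(c^2 - 6*c + 5) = (c - 5)*(c - 2)*(c - 1)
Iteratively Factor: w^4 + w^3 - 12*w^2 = (w)*(w^3 + w^2 - 12*w) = w^2*(w^2 + w - 12) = w^2*(w - 3)*(w + 4)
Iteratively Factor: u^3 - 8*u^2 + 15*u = (u - 5)*(u^2 - 3*u) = (u - 5)*(u - 3)*(u)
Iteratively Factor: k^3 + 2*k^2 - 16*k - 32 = (k + 2)*(k^2 - 16) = (k + 2)*(k + 4)*(k - 4)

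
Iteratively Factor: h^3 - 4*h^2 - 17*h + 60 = (h + 4)*(h^2 - 8*h + 15) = (h - 5)*(h + 4)*(h - 3)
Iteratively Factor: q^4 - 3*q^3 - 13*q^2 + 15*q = (q)*(q^3 - 3*q^2 - 13*q + 15) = q*(q - 5)*(q^2 + 2*q - 3) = q*(q - 5)*(q + 3)*(q - 1)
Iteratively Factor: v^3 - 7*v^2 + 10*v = (v - 2)*(v^2 - 5*v) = v*(v - 2)*(v - 5)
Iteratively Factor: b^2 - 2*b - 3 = (b + 1)*(b - 3)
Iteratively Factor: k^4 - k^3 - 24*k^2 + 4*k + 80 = (k - 5)*(k^3 + 4*k^2 - 4*k - 16) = (k - 5)*(k + 4)*(k^2 - 4) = (k - 5)*(k - 2)*(k + 4)*(k + 2)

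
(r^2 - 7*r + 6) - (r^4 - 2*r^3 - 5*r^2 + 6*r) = -r^4 + 2*r^3 + 6*r^2 - 13*r + 6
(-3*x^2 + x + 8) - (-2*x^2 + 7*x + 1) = -x^2 - 6*x + 7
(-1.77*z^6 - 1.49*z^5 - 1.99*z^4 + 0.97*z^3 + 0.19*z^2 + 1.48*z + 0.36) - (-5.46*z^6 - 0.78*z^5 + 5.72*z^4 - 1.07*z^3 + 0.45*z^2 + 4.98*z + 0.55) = 3.69*z^6 - 0.71*z^5 - 7.71*z^4 + 2.04*z^3 - 0.26*z^2 - 3.5*z - 0.19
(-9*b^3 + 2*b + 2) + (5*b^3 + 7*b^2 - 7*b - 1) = -4*b^3 + 7*b^2 - 5*b + 1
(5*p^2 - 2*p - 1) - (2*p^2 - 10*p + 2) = 3*p^2 + 8*p - 3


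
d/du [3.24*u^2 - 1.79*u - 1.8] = 6.48*u - 1.79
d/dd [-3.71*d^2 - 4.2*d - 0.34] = -7.42*d - 4.2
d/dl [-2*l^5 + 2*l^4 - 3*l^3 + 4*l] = -10*l^4 + 8*l^3 - 9*l^2 + 4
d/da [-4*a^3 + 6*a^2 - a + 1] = -12*a^2 + 12*a - 1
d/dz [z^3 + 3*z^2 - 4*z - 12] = 3*z^2 + 6*z - 4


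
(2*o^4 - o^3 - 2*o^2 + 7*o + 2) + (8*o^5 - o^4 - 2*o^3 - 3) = 8*o^5 + o^4 - 3*o^3 - 2*o^2 + 7*o - 1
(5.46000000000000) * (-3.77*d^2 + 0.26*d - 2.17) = -20.5842*d^2 + 1.4196*d - 11.8482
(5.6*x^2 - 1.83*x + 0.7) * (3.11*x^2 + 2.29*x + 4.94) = 17.416*x^4 + 7.1327*x^3 + 25.6503*x^2 - 7.4372*x + 3.458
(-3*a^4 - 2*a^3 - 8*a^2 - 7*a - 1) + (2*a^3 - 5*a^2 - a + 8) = -3*a^4 - 13*a^2 - 8*a + 7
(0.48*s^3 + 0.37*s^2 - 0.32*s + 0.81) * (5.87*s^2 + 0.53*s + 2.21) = 2.8176*s^5 + 2.4263*s^4 - 0.6215*s^3 + 5.4028*s^2 - 0.2779*s + 1.7901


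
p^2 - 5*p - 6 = (p - 6)*(p + 1)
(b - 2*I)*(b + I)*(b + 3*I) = b^3 + 2*I*b^2 + 5*b + 6*I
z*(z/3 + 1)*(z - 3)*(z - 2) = z^4/3 - 2*z^3/3 - 3*z^2 + 6*z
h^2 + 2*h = h*(h + 2)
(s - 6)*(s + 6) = s^2 - 36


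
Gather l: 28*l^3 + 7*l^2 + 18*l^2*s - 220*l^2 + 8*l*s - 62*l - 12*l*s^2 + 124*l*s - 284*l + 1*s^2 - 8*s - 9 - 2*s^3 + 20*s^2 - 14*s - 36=28*l^3 + l^2*(18*s - 213) + l*(-12*s^2 + 132*s - 346) - 2*s^3 + 21*s^2 - 22*s - 45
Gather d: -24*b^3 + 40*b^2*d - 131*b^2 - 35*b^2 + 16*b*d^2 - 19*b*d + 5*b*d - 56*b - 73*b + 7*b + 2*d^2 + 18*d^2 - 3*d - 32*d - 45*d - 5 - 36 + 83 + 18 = -24*b^3 - 166*b^2 - 122*b + d^2*(16*b + 20) + d*(40*b^2 - 14*b - 80) + 60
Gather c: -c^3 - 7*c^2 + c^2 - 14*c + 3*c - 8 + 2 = -c^3 - 6*c^2 - 11*c - 6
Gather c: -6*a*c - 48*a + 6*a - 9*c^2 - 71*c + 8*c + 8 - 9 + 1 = -42*a - 9*c^2 + c*(-6*a - 63)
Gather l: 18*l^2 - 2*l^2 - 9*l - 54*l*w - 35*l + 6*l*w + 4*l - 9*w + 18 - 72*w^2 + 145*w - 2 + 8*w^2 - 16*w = 16*l^2 + l*(-48*w - 40) - 64*w^2 + 120*w + 16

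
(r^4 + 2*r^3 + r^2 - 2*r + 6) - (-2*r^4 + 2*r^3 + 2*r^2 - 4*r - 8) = 3*r^4 - r^2 + 2*r + 14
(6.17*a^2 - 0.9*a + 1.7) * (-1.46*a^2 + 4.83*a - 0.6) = -9.0082*a^4 + 31.1151*a^3 - 10.531*a^2 + 8.751*a - 1.02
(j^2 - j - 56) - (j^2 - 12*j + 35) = 11*j - 91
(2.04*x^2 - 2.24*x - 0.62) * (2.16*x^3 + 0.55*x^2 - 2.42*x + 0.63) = 4.4064*x^5 - 3.7164*x^4 - 7.508*x^3 + 6.365*x^2 + 0.0891999999999997*x - 0.3906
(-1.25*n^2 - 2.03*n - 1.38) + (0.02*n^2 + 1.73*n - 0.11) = -1.23*n^2 - 0.3*n - 1.49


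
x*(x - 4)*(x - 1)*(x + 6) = x^4 + x^3 - 26*x^2 + 24*x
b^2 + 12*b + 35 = (b + 5)*(b + 7)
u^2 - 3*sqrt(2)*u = u*(u - 3*sqrt(2))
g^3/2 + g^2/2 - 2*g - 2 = (g/2 + 1)*(g - 2)*(g + 1)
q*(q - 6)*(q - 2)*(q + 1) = q^4 - 7*q^3 + 4*q^2 + 12*q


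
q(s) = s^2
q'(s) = 2*s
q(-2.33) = 5.43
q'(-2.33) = -4.66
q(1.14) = 1.30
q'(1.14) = 2.28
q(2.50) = 6.25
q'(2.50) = 5.00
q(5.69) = 32.38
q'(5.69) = 11.38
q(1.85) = 3.42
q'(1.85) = 3.70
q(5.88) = 34.57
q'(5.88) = 11.76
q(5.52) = 30.47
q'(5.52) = 11.04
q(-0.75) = 0.56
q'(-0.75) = -1.50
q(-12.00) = 144.00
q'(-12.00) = -24.00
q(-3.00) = 9.00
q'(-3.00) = -6.00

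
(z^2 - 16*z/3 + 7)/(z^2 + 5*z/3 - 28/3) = (z - 3)/(z + 4)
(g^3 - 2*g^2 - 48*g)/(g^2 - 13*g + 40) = g*(g + 6)/(g - 5)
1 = 1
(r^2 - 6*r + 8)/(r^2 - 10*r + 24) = (r - 2)/(r - 6)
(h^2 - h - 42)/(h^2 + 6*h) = (h - 7)/h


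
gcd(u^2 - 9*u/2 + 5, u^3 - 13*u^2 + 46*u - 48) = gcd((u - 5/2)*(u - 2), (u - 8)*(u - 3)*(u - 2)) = u - 2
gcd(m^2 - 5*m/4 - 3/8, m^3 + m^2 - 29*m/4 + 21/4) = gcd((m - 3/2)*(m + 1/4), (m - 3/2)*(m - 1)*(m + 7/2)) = m - 3/2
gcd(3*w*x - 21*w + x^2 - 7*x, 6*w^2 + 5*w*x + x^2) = 3*w + x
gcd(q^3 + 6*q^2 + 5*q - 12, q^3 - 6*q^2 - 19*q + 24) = q^2 + 2*q - 3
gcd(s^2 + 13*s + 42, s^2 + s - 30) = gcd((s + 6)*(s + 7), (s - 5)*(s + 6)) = s + 6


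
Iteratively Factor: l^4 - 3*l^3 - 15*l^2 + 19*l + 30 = (l + 3)*(l^3 - 6*l^2 + 3*l + 10) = (l - 2)*(l + 3)*(l^2 - 4*l - 5) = (l - 5)*(l - 2)*(l + 3)*(l + 1)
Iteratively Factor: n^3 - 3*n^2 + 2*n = (n - 2)*(n^2 - n) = (n - 2)*(n - 1)*(n)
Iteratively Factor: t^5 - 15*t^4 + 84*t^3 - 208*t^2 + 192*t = (t)*(t^4 - 15*t^3 + 84*t^2 - 208*t + 192) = t*(t - 3)*(t^3 - 12*t^2 + 48*t - 64) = t*(t - 4)*(t - 3)*(t^2 - 8*t + 16) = t*(t - 4)^2*(t - 3)*(t - 4)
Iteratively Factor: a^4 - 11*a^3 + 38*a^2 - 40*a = (a - 2)*(a^3 - 9*a^2 + 20*a) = a*(a - 2)*(a^2 - 9*a + 20) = a*(a - 5)*(a - 2)*(a - 4)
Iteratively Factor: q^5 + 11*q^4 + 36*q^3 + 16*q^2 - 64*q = (q - 1)*(q^4 + 12*q^3 + 48*q^2 + 64*q) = (q - 1)*(q + 4)*(q^3 + 8*q^2 + 16*q) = (q - 1)*(q + 4)^2*(q^2 + 4*q) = (q - 1)*(q + 4)^3*(q)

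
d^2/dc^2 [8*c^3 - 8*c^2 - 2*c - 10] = 48*c - 16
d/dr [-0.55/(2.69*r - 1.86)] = 1.4795/(2.69*r - 1.86)^2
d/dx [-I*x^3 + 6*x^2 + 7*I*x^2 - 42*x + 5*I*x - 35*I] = -3*I*x^2 + x*(12 + 14*I) - 42 + 5*I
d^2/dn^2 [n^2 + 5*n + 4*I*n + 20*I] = 2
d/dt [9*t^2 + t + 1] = 18*t + 1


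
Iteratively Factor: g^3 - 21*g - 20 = (g - 5)*(g^2 + 5*g + 4) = (g - 5)*(g + 1)*(g + 4)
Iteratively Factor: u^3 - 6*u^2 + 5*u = (u - 1)*(u^2 - 5*u) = u*(u - 1)*(u - 5)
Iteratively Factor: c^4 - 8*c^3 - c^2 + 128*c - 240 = (c - 5)*(c^3 - 3*c^2 - 16*c + 48) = (c - 5)*(c - 3)*(c^2 - 16) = (c - 5)*(c - 4)*(c - 3)*(c + 4)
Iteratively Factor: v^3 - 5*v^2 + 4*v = (v - 4)*(v^2 - v) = v*(v - 4)*(v - 1)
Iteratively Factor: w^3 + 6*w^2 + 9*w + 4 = (w + 1)*(w^2 + 5*w + 4) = (w + 1)^2*(w + 4)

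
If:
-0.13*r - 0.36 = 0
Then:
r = -2.77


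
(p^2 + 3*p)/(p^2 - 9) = p/(p - 3)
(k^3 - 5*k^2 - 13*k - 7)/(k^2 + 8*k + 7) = (k^2 - 6*k - 7)/(k + 7)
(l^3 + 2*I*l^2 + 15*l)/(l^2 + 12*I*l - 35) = l*(l - 3*I)/(l + 7*I)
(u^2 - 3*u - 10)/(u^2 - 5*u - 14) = (u - 5)/(u - 7)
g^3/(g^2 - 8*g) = g^2/(g - 8)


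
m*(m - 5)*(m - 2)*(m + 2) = m^4 - 5*m^3 - 4*m^2 + 20*m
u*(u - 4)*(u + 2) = u^3 - 2*u^2 - 8*u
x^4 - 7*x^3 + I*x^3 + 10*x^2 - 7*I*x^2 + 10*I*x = x*(x - 5)*(x - 2)*(x + I)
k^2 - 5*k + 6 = (k - 3)*(k - 2)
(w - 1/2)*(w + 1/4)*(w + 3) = w^3 + 11*w^2/4 - 7*w/8 - 3/8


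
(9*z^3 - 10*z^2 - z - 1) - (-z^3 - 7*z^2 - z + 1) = 10*z^3 - 3*z^2 - 2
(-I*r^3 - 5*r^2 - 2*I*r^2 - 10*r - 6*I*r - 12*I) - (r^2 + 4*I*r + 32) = -I*r^3 - 6*r^2 - 2*I*r^2 - 10*r - 10*I*r - 32 - 12*I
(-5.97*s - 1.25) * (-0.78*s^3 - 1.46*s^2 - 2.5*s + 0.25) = 4.6566*s^4 + 9.6912*s^3 + 16.75*s^2 + 1.6325*s - 0.3125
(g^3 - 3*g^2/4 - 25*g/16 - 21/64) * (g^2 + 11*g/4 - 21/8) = g^5 + 2*g^4 - 25*g^3/4 - 85*g^2/32 + 819*g/256 + 441/512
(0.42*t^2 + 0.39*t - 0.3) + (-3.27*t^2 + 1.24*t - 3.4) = -2.85*t^2 + 1.63*t - 3.7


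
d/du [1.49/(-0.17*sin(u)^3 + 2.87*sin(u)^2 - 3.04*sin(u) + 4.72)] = (0.7599*sin(u)^2 - 8.5526*sin(u) + 4.5296)*cos(u)/(0.17*sin(u)^3 - 2.87*sin(u)^2 + 3.04*sin(u) - 4.72)^2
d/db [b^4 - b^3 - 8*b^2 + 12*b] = 4*b^3 - 3*b^2 - 16*b + 12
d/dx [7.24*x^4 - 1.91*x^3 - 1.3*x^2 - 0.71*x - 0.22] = 28.96*x^3 - 5.73*x^2 - 2.6*x - 0.71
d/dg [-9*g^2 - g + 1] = -18*g - 1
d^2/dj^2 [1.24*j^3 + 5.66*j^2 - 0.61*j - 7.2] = 7.44*j + 11.32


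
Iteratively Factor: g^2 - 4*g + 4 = (g - 2)*(g - 2)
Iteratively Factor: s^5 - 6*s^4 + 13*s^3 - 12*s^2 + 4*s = (s - 1)*(s^4 - 5*s^3 + 8*s^2 - 4*s) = (s - 1)^2*(s^3 - 4*s^2 + 4*s) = (s - 2)*(s - 1)^2*(s^2 - 2*s) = (s - 2)^2*(s - 1)^2*(s)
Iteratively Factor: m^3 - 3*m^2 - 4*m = (m + 1)*(m^2 - 4*m) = (m - 4)*(m + 1)*(m)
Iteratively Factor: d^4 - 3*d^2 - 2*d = (d - 2)*(d^3 + 2*d^2 + d) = d*(d - 2)*(d^2 + 2*d + 1) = d*(d - 2)*(d + 1)*(d + 1)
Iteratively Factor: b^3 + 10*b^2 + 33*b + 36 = (b + 4)*(b^2 + 6*b + 9) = (b + 3)*(b + 4)*(b + 3)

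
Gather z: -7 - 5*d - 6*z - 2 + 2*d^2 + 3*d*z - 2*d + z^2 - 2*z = 2*d^2 - 7*d + z^2 + z*(3*d - 8) - 9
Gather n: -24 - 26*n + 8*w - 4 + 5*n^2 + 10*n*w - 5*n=5*n^2 + n*(10*w - 31) + 8*w - 28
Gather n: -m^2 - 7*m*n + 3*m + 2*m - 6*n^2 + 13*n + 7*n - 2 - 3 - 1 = -m^2 + 5*m - 6*n^2 + n*(20 - 7*m) - 6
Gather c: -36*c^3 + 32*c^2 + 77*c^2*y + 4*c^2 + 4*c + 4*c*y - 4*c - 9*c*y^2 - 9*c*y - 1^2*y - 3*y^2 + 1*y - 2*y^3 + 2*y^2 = -36*c^3 + c^2*(77*y + 36) + c*(-9*y^2 - 5*y) - 2*y^3 - y^2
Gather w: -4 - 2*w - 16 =-2*w - 20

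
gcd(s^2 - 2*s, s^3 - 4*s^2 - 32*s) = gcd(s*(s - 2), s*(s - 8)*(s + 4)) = s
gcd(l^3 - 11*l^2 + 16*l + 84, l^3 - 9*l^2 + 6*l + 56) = l^2 - 5*l - 14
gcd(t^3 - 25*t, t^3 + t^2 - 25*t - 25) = t^2 - 25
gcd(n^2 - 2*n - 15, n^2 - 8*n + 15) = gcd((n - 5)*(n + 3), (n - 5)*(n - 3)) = n - 5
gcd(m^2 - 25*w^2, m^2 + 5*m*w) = m + 5*w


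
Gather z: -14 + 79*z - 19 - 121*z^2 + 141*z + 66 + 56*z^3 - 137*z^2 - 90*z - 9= 56*z^3 - 258*z^2 + 130*z + 24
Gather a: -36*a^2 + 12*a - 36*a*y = -36*a^2 + a*(12 - 36*y)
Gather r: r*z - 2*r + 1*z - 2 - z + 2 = r*(z - 2)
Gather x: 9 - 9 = 0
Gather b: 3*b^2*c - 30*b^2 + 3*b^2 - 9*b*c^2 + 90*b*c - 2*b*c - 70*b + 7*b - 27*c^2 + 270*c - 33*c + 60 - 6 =b^2*(3*c - 27) + b*(-9*c^2 + 88*c - 63) - 27*c^2 + 237*c + 54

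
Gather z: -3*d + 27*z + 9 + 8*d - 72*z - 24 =5*d - 45*z - 15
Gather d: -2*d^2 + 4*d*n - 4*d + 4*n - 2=-2*d^2 + d*(4*n - 4) + 4*n - 2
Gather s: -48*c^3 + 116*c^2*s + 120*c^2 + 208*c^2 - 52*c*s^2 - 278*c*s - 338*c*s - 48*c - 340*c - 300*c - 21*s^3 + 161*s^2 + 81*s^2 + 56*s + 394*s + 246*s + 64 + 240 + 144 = -48*c^3 + 328*c^2 - 688*c - 21*s^3 + s^2*(242 - 52*c) + s*(116*c^2 - 616*c + 696) + 448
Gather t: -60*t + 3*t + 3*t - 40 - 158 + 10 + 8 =-54*t - 180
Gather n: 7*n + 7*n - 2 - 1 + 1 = 14*n - 2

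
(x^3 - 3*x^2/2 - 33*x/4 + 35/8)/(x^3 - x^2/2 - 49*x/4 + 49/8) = (2*x + 5)/(2*x + 7)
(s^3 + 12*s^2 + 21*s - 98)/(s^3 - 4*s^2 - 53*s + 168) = (s^2 + 5*s - 14)/(s^2 - 11*s + 24)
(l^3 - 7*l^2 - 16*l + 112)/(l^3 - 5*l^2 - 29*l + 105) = (l^2 - 16)/(l^2 + 2*l - 15)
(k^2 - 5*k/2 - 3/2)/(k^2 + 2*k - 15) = (k + 1/2)/(k + 5)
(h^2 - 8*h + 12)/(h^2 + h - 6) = (h - 6)/(h + 3)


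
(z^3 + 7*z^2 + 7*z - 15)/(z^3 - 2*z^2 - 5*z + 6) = (z^2 + 8*z + 15)/(z^2 - z - 6)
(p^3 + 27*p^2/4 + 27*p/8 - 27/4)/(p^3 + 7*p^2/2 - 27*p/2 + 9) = (8*p^2 + 6*p - 9)/(4*(2*p^2 - 5*p + 3))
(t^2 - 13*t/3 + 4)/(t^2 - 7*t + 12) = (t - 4/3)/(t - 4)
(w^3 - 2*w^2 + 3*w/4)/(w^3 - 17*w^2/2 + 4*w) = (w - 3/2)/(w - 8)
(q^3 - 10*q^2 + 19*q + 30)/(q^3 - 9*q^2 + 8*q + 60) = (q + 1)/(q + 2)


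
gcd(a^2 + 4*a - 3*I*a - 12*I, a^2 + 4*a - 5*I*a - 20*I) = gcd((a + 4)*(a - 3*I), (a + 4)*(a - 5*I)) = a + 4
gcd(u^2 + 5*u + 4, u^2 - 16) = u + 4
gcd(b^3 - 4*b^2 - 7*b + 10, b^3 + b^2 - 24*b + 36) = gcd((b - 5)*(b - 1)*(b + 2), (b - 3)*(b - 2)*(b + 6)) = 1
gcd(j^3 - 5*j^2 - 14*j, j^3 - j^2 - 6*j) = j^2 + 2*j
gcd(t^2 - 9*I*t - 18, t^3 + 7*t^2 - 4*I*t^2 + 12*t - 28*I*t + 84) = t - 6*I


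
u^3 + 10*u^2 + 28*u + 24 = (u + 2)^2*(u + 6)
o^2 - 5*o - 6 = (o - 6)*(o + 1)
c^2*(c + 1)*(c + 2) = c^4 + 3*c^3 + 2*c^2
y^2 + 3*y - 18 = (y - 3)*(y + 6)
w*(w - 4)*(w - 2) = w^3 - 6*w^2 + 8*w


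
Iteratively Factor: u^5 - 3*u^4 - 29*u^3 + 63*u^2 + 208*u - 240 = (u - 5)*(u^4 + 2*u^3 - 19*u^2 - 32*u + 48) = (u - 5)*(u - 4)*(u^3 + 6*u^2 + 5*u - 12) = (u - 5)*(u - 4)*(u - 1)*(u^2 + 7*u + 12) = (u - 5)*(u - 4)*(u - 1)*(u + 3)*(u + 4)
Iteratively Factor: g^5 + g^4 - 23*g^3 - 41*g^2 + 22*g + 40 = (g + 1)*(g^4 - 23*g^2 - 18*g + 40) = (g - 1)*(g + 1)*(g^3 + g^2 - 22*g - 40) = (g - 5)*(g - 1)*(g + 1)*(g^2 + 6*g + 8) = (g - 5)*(g - 1)*(g + 1)*(g + 4)*(g + 2)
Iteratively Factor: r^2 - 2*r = (r - 2)*(r)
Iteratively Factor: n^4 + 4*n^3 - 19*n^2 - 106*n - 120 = (n + 3)*(n^3 + n^2 - 22*n - 40) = (n + 2)*(n + 3)*(n^2 - n - 20) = (n + 2)*(n + 3)*(n + 4)*(n - 5)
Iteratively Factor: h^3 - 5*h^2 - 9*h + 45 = (h + 3)*(h^2 - 8*h + 15) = (h - 3)*(h + 3)*(h - 5)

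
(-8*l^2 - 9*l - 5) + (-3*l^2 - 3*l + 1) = -11*l^2 - 12*l - 4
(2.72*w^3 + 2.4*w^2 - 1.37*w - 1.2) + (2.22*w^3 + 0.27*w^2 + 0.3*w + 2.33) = 4.94*w^3 + 2.67*w^2 - 1.07*w + 1.13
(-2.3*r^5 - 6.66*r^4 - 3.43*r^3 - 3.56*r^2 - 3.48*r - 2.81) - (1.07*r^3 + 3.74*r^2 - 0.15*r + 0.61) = -2.3*r^5 - 6.66*r^4 - 4.5*r^3 - 7.3*r^2 - 3.33*r - 3.42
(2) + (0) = 2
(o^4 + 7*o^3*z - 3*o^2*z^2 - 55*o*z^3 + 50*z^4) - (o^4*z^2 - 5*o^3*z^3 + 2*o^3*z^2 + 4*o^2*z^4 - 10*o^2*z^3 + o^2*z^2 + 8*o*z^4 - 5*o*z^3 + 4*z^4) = -o^4*z^2 + o^4 + 5*o^3*z^3 - 2*o^3*z^2 + 7*o^3*z - 4*o^2*z^4 + 10*o^2*z^3 - 4*o^2*z^2 - 8*o*z^4 - 50*o*z^3 + 46*z^4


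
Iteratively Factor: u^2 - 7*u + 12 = (u - 3)*(u - 4)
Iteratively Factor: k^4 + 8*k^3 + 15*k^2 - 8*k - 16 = (k + 4)*(k^3 + 4*k^2 - k - 4) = (k - 1)*(k + 4)*(k^2 + 5*k + 4) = (k - 1)*(k + 4)^2*(k + 1)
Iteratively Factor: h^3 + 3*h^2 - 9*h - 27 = (h + 3)*(h^2 - 9) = (h + 3)^2*(h - 3)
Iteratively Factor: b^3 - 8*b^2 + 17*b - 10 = (b - 2)*(b^2 - 6*b + 5) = (b - 5)*(b - 2)*(b - 1)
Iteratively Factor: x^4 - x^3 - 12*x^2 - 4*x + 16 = (x + 2)*(x^3 - 3*x^2 - 6*x + 8) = (x - 1)*(x + 2)*(x^2 - 2*x - 8) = (x - 4)*(x - 1)*(x + 2)*(x + 2)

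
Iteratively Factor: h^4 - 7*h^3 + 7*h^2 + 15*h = (h + 1)*(h^3 - 8*h^2 + 15*h) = (h - 5)*(h + 1)*(h^2 - 3*h) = (h - 5)*(h - 3)*(h + 1)*(h)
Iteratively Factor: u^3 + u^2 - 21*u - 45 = (u + 3)*(u^2 - 2*u - 15) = (u + 3)^2*(u - 5)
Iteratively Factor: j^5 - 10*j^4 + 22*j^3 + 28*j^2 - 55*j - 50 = (j - 2)*(j^4 - 8*j^3 + 6*j^2 + 40*j + 25) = (j - 2)*(j + 1)*(j^3 - 9*j^2 + 15*j + 25) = (j - 5)*(j - 2)*(j + 1)*(j^2 - 4*j - 5) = (j - 5)*(j - 2)*(j + 1)^2*(j - 5)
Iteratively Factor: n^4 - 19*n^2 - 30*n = (n + 3)*(n^3 - 3*n^2 - 10*n) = (n - 5)*(n + 3)*(n^2 + 2*n) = n*(n - 5)*(n + 3)*(n + 2)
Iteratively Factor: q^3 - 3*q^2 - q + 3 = (q + 1)*(q^2 - 4*q + 3) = (q - 1)*(q + 1)*(q - 3)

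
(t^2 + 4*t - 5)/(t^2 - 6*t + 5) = (t + 5)/(t - 5)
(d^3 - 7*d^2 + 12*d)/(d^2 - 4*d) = d - 3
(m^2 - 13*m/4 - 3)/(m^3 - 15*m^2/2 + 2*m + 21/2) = (4*m^2 - 13*m - 12)/(2*(2*m^3 - 15*m^2 + 4*m + 21))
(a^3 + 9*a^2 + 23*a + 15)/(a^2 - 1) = (a^2 + 8*a + 15)/(a - 1)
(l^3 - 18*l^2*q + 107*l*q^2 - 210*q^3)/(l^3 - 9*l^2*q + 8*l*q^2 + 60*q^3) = (l - 7*q)/(l + 2*q)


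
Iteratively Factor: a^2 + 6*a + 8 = (a + 2)*(a + 4)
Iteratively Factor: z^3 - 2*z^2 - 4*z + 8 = (z + 2)*(z^2 - 4*z + 4) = (z - 2)*(z + 2)*(z - 2)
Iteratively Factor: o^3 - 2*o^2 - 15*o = (o - 5)*(o^2 + 3*o) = o*(o - 5)*(o + 3)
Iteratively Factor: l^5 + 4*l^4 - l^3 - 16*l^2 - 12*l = (l + 2)*(l^4 + 2*l^3 - 5*l^2 - 6*l) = (l - 2)*(l + 2)*(l^3 + 4*l^2 + 3*l) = (l - 2)*(l + 1)*(l + 2)*(l^2 + 3*l) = (l - 2)*(l + 1)*(l + 2)*(l + 3)*(l)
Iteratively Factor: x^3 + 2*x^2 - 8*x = (x + 4)*(x^2 - 2*x) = (x - 2)*(x + 4)*(x)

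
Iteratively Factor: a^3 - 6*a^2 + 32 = (a + 2)*(a^2 - 8*a + 16) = (a - 4)*(a + 2)*(a - 4)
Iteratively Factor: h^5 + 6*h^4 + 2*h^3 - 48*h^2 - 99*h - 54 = (h + 2)*(h^4 + 4*h^3 - 6*h^2 - 36*h - 27) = (h + 2)*(h + 3)*(h^3 + h^2 - 9*h - 9) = (h + 1)*(h + 2)*(h + 3)*(h^2 - 9) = (h - 3)*(h + 1)*(h + 2)*(h + 3)*(h + 3)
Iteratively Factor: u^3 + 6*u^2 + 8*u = (u + 4)*(u^2 + 2*u) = u*(u + 4)*(u + 2)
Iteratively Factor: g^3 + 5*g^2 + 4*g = (g)*(g^2 + 5*g + 4) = g*(g + 1)*(g + 4)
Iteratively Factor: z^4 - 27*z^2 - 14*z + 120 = (z - 2)*(z^3 + 2*z^2 - 23*z - 60) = (z - 2)*(z + 3)*(z^2 - z - 20) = (z - 5)*(z - 2)*(z + 3)*(z + 4)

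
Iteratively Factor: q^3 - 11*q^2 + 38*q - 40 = (q - 4)*(q^2 - 7*q + 10) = (q - 4)*(q - 2)*(q - 5)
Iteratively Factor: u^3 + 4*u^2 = (u + 4)*(u^2) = u*(u + 4)*(u)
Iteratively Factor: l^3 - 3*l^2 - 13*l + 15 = (l + 3)*(l^2 - 6*l + 5) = (l - 5)*(l + 3)*(l - 1)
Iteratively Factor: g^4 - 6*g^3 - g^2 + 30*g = (g - 5)*(g^3 - g^2 - 6*g) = g*(g - 5)*(g^2 - g - 6) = g*(g - 5)*(g - 3)*(g + 2)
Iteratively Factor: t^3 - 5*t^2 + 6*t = (t - 3)*(t^2 - 2*t) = (t - 3)*(t - 2)*(t)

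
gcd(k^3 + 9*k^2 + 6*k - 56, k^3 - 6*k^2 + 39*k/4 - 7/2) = k - 2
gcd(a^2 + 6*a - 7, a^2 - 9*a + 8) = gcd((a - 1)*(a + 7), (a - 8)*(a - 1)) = a - 1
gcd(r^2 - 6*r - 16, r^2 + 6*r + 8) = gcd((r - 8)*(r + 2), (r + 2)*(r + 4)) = r + 2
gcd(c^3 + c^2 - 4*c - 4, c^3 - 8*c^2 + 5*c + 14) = c^2 - c - 2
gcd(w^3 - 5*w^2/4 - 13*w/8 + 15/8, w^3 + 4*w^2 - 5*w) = w - 1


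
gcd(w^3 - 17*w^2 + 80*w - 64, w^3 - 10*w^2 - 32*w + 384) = w^2 - 16*w + 64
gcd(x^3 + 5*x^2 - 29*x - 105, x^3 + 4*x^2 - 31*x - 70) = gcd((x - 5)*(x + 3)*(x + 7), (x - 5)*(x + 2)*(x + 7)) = x^2 + 2*x - 35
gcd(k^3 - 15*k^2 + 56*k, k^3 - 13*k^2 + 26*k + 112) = k^2 - 15*k + 56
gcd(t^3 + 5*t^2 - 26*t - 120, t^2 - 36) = t + 6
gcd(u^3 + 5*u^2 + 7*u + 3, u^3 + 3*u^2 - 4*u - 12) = u + 3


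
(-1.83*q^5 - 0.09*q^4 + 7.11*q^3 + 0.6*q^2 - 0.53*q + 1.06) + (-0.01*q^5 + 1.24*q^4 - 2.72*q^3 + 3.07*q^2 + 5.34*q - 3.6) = -1.84*q^5 + 1.15*q^4 + 4.39*q^3 + 3.67*q^2 + 4.81*q - 2.54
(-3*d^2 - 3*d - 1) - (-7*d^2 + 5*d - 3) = 4*d^2 - 8*d + 2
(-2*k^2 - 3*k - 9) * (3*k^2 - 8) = -6*k^4 - 9*k^3 - 11*k^2 + 24*k + 72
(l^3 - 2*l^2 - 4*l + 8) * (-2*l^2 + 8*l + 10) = -2*l^5 + 12*l^4 + 2*l^3 - 68*l^2 + 24*l + 80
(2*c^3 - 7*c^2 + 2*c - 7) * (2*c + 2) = 4*c^4 - 10*c^3 - 10*c^2 - 10*c - 14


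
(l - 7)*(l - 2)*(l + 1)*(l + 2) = l^4 - 6*l^3 - 11*l^2 + 24*l + 28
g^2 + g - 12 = (g - 3)*(g + 4)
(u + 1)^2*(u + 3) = u^3 + 5*u^2 + 7*u + 3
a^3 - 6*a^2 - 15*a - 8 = (a - 8)*(a + 1)^2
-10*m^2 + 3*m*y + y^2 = (-2*m + y)*(5*m + y)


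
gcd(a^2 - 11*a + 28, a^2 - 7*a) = a - 7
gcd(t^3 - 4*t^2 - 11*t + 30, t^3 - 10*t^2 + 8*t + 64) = 1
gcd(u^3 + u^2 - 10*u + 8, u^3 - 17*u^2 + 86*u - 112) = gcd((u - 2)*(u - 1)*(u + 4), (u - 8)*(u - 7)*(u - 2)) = u - 2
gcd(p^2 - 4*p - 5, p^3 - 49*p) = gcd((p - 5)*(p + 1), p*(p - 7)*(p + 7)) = 1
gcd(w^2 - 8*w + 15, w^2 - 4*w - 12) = 1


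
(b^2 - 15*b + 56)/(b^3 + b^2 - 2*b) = (b^2 - 15*b + 56)/(b*(b^2 + b - 2))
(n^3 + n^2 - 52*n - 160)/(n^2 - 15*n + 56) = (n^2 + 9*n + 20)/(n - 7)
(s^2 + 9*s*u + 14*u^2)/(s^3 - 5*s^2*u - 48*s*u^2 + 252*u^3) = (s + 2*u)/(s^2 - 12*s*u + 36*u^2)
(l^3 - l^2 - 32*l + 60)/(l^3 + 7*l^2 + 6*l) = (l^2 - 7*l + 10)/(l*(l + 1))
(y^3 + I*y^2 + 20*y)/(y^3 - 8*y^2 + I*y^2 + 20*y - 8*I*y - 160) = y/(y - 8)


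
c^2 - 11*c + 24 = (c - 8)*(c - 3)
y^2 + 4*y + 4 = (y + 2)^2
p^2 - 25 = (p - 5)*(p + 5)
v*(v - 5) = v^2 - 5*v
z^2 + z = z*(z + 1)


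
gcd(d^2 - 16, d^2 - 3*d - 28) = d + 4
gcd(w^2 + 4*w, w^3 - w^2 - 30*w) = w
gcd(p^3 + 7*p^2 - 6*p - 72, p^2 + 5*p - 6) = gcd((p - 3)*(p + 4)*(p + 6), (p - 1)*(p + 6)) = p + 6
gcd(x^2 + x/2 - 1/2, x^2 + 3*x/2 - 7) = 1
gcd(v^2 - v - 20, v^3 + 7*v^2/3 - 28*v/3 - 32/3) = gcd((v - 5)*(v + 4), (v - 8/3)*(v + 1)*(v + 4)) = v + 4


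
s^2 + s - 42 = (s - 6)*(s + 7)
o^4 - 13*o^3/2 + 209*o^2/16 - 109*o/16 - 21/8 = (o - 3)*(o - 2)*(o - 7/4)*(o + 1/4)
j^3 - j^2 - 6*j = j*(j - 3)*(j + 2)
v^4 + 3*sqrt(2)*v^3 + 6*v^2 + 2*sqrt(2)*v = v*(v + sqrt(2))^3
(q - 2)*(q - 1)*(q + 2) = q^3 - q^2 - 4*q + 4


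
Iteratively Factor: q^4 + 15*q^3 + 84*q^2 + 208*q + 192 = (q + 3)*(q^3 + 12*q^2 + 48*q + 64) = (q + 3)*(q + 4)*(q^2 + 8*q + 16) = (q + 3)*(q + 4)^2*(q + 4)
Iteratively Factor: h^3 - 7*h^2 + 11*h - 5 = (h - 1)*(h^2 - 6*h + 5) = (h - 5)*(h - 1)*(h - 1)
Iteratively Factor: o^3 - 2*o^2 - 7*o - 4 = (o - 4)*(o^2 + 2*o + 1) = (o - 4)*(o + 1)*(o + 1)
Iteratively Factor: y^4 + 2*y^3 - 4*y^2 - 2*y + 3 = (y + 3)*(y^3 - y^2 - y + 1) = (y - 1)*(y + 3)*(y^2 - 1) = (y - 1)^2*(y + 3)*(y + 1)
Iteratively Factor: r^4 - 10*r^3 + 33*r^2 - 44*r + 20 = (r - 5)*(r^3 - 5*r^2 + 8*r - 4) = (r - 5)*(r - 2)*(r^2 - 3*r + 2) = (r - 5)*(r - 2)^2*(r - 1)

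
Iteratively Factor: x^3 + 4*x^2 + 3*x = (x + 3)*(x^2 + x) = x*(x + 3)*(x + 1)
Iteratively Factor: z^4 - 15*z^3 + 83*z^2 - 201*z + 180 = (z - 3)*(z^3 - 12*z^2 + 47*z - 60) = (z - 5)*(z - 3)*(z^2 - 7*z + 12) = (z - 5)*(z - 3)^2*(z - 4)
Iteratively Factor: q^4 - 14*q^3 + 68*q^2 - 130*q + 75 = (q - 5)*(q^3 - 9*q^2 + 23*q - 15) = (q - 5)*(q - 1)*(q^2 - 8*q + 15) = (q - 5)*(q - 3)*(q - 1)*(q - 5)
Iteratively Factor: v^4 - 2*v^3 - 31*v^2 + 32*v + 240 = (v - 4)*(v^3 + 2*v^2 - 23*v - 60) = (v - 4)*(v + 3)*(v^2 - v - 20) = (v - 4)*(v + 3)*(v + 4)*(v - 5)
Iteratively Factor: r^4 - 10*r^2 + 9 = (r - 3)*(r^3 + 3*r^2 - r - 3) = (r - 3)*(r + 1)*(r^2 + 2*r - 3) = (r - 3)*(r + 1)*(r + 3)*(r - 1)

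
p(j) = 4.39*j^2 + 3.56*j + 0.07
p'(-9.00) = -75.46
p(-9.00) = 323.62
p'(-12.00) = -101.80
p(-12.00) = 589.51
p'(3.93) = 38.07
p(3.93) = 81.86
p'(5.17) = 48.95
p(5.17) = 135.82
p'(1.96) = 20.77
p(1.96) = 23.91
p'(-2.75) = -20.58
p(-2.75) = 23.48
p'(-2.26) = -16.28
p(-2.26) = 14.45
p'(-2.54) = -18.74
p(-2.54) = 19.35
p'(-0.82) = -3.64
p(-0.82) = 0.10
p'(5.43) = 51.24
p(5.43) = 148.84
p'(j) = 8.78*j + 3.56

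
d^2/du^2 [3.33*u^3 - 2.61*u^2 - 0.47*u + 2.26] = 19.98*u - 5.22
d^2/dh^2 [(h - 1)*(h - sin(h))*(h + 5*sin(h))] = -4*h^2*sin(h) + 4*h*sin(h) + 16*h*cos(h) - 10*h*cos(2*h) + 6*h - 8*sqrt(2)*cos(h + pi/4) + 10*sqrt(2)*cos(2*h + pi/4) - 2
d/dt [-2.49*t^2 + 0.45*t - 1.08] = 0.45 - 4.98*t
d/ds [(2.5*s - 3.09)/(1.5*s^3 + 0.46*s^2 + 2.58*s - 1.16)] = (-7.5*s^3 + 12.755*s^2 + 2.8428*s + 5.0722)/(2.25*s^6 + 1.38*s^5 + 7.9516*s^4 - 1.1064*s^3 + 5.5892*s^2 - 5.9856*s + 1.3456)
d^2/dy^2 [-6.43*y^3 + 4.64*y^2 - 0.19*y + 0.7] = 9.28 - 38.58*y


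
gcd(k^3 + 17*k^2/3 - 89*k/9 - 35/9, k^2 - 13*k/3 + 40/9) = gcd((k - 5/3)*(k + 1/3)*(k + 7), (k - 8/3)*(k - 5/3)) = k - 5/3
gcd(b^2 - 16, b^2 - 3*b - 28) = b + 4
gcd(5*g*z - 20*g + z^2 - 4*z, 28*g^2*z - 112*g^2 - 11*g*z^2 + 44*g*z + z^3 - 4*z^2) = z - 4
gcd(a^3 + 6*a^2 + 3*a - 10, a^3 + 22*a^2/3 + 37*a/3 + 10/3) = a^2 + 7*a + 10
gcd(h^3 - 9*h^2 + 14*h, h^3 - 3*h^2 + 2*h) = h^2 - 2*h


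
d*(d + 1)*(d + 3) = d^3 + 4*d^2 + 3*d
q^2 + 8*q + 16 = (q + 4)^2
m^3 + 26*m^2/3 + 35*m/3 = m*(m + 5/3)*(m + 7)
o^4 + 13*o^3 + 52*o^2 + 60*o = o*(o + 2)*(o + 5)*(o + 6)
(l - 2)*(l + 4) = l^2 + 2*l - 8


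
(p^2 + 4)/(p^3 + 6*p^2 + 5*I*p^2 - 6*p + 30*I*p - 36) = (p - 2*I)/(p^2 + 3*p*(2 + I) + 18*I)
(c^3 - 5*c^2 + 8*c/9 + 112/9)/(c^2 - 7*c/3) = c - 8/3 - 16/(3*c)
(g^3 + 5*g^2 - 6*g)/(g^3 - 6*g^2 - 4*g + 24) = g*(g^2 + 5*g - 6)/(g^3 - 6*g^2 - 4*g + 24)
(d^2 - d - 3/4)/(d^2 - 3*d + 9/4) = (2*d + 1)/(2*d - 3)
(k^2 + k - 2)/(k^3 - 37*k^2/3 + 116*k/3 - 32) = 3*(k^2 + k - 2)/(3*k^3 - 37*k^2 + 116*k - 96)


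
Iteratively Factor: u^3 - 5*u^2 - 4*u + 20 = (u + 2)*(u^2 - 7*u + 10) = (u - 2)*(u + 2)*(u - 5)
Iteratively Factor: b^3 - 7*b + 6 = (b - 1)*(b^2 + b - 6) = (b - 2)*(b - 1)*(b + 3)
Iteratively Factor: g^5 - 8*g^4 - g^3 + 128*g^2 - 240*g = (g - 4)*(g^4 - 4*g^3 - 17*g^2 + 60*g) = (g - 5)*(g - 4)*(g^3 + g^2 - 12*g) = (g - 5)*(g - 4)*(g - 3)*(g^2 + 4*g) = (g - 5)*(g - 4)*(g - 3)*(g + 4)*(g)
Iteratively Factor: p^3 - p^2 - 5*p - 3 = (p + 1)*(p^2 - 2*p - 3) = (p - 3)*(p + 1)*(p + 1)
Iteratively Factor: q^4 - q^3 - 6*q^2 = (q + 2)*(q^3 - 3*q^2) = q*(q + 2)*(q^2 - 3*q) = q*(q - 3)*(q + 2)*(q)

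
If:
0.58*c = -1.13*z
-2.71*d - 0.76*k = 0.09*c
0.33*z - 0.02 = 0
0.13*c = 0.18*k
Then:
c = -0.12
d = 0.03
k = -0.09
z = 0.06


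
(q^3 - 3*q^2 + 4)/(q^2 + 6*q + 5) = (q^2 - 4*q + 4)/(q + 5)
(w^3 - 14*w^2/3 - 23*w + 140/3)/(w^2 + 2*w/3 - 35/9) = 3*(w^2 - 3*w - 28)/(3*w + 7)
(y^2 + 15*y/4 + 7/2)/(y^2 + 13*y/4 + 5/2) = (4*y + 7)/(4*y + 5)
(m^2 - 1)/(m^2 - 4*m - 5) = (m - 1)/(m - 5)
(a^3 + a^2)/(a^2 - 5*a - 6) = a^2/(a - 6)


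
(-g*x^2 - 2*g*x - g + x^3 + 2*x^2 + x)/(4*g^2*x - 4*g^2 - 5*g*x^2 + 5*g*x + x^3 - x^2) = (x^2 + 2*x + 1)/(-4*g*x + 4*g + x^2 - x)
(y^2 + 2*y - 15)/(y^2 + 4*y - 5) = (y - 3)/(y - 1)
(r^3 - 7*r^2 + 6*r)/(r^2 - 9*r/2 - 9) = 2*r*(r - 1)/(2*r + 3)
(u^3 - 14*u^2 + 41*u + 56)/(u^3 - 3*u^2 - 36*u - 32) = (u - 7)/(u + 4)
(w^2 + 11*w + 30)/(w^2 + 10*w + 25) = (w + 6)/(w + 5)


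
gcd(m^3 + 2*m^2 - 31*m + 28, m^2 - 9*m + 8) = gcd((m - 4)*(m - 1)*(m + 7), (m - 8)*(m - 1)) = m - 1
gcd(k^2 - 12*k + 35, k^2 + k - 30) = k - 5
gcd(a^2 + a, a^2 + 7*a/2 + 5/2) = a + 1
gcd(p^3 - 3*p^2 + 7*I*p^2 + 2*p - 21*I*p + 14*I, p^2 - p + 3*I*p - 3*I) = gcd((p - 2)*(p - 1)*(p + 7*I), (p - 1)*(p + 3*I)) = p - 1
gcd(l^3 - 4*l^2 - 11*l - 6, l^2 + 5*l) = 1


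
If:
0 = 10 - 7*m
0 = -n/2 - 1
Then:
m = 10/7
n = -2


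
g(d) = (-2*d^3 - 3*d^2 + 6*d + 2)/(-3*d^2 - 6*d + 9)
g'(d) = (6*d + 6)*(-2*d^3 - 3*d^2 + 6*d + 2)/(-3*d^2 - 6*d + 9)^2 + (-6*d^2 - 6*d + 6)/(-3*d^2 - 6*d + 9)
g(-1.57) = -0.64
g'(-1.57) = 0.26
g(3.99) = 2.37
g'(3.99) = 0.68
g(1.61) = 0.53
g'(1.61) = 1.30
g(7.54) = 4.74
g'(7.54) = 0.66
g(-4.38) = -3.87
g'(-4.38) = 0.19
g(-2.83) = 3.24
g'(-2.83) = -31.03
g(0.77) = 1.51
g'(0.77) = 5.33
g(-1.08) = -0.46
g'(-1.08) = 0.48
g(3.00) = 1.69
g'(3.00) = 0.70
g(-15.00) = -10.39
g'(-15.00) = 0.66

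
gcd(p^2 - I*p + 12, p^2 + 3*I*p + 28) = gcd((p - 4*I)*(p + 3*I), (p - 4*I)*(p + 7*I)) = p - 4*I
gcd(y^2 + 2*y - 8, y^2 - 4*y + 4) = y - 2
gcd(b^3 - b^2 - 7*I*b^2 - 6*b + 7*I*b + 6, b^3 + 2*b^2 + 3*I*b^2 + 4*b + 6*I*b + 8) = b - I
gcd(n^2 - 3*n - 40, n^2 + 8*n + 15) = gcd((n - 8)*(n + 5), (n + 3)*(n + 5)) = n + 5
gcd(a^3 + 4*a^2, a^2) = a^2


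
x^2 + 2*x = x*(x + 2)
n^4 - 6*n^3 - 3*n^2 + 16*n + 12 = (n - 6)*(n - 2)*(n + 1)^2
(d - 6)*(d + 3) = d^2 - 3*d - 18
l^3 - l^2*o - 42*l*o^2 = l*(l - 7*o)*(l + 6*o)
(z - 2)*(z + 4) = z^2 + 2*z - 8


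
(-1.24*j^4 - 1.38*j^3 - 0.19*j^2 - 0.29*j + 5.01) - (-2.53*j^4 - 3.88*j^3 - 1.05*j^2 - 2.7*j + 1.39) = 1.29*j^4 + 2.5*j^3 + 0.86*j^2 + 2.41*j + 3.62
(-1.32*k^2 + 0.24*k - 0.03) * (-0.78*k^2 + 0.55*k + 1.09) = 1.0296*k^4 - 0.9132*k^3 - 1.2834*k^2 + 0.2451*k - 0.0327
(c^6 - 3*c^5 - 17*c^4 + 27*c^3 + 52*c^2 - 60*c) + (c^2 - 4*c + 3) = c^6 - 3*c^5 - 17*c^4 + 27*c^3 + 53*c^2 - 64*c + 3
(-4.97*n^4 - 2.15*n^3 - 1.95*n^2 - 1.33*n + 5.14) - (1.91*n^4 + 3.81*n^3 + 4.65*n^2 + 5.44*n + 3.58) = -6.88*n^4 - 5.96*n^3 - 6.6*n^2 - 6.77*n + 1.56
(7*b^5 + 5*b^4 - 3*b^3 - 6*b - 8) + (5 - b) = 7*b^5 + 5*b^4 - 3*b^3 - 7*b - 3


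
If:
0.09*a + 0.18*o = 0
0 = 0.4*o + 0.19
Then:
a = 0.95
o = -0.48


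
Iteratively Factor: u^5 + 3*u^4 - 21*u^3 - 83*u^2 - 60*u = (u - 5)*(u^4 + 8*u^3 + 19*u^2 + 12*u) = u*(u - 5)*(u^3 + 8*u^2 + 19*u + 12) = u*(u - 5)*(u + 3)*(u^2 + 5*u + 4) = u*(u - 5)*(u + 1)*(u + 3)*(u + 4)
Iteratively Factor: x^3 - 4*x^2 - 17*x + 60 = (x + 4)*(x^2 - 8*x + 15) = (x - 5)*(x + 4)*(x - 3)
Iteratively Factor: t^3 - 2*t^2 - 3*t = (t)*(t^2 - 2*t - 3) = t*(t - 3)*(t + 1)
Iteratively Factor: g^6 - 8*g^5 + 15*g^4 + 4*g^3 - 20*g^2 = (g - 2)*(g^5 - 6*g^4 + 3*g^3 + 10*g^2) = (g - 2)*(g + 1)*(g^4 - 7*g^3 + 10*g^2) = g*(g - 2)*(g + 1)*(g^3 - 7*g^2 + 10*g) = g^2*(g - 2)*(g + 1)*(g^2 - 7*g + 10) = g^2*(g - 2)^2*(g + 1)*(g - 5)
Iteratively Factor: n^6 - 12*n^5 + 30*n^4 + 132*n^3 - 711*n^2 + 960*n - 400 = (n - 5)*(n^5 - 7*n^4 - 5*n^3 + 107*n^2 - 176*n + 80) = (n - 5)*(n - 1)*(n^4 - 6*n^3 - 11*n^2 + 96*n - 80) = (n - 5)^2*(n - 1)*(n^3 - n^2 - 16*n + 16) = (n - 5)^2*(n - 1)*(n + 4)*(n^2 - 5*n + 4) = (n - 5)^2*(n - 1)^2*(n + 4)*(n - 4)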